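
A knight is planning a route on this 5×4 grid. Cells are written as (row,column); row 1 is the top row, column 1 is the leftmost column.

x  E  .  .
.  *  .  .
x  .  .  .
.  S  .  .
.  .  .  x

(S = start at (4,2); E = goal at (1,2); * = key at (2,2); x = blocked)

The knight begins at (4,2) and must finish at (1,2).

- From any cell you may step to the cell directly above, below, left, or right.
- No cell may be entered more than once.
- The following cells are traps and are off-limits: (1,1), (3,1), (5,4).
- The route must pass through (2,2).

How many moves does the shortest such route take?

3

Any route passes through (2,2) somewhere between (4,2) and (1,2). Summing Manhattan distances along the two legs ((4,2) → (2,2) → (1,2)) gives a lower bound of 2 + 1 = 3 moves.
A route of 3 moves achieves this: (4,2) → (3,2) → (2,2) → (1,2).
Since 3 matches the lower bound, it is optimal.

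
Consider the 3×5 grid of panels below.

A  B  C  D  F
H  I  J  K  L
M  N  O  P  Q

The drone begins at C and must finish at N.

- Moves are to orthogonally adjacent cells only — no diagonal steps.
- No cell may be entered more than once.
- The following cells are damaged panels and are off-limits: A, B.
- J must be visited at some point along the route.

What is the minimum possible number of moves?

Any route passes through J somewhere between C and N. Summing Manhattan distances along the two legs (C → J → N) gives a lower bound of 1 + 2 = 3 moves.
A route of 3 moves achieves this: C → J → O → N.
Since 3 matches the lower bound, it is optimal.

3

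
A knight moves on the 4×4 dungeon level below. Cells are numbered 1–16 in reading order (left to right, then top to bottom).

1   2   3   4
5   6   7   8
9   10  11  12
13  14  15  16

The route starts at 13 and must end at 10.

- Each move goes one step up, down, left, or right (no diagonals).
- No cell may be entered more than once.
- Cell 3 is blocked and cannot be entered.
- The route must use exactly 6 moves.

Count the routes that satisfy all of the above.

4

Need simple routes of exactly 6 moves from 13 to 10 (Manhattan distance 2, so 2 moves are spent on a detour and 2 undoing it).
Enumerating: 13 9 5 1 2 6 10 | 13 9 5 6 7 11 10 | 13 14 15 11 7 6 10 | 13 14 15 16 12 11 10.
That gives 4 routes.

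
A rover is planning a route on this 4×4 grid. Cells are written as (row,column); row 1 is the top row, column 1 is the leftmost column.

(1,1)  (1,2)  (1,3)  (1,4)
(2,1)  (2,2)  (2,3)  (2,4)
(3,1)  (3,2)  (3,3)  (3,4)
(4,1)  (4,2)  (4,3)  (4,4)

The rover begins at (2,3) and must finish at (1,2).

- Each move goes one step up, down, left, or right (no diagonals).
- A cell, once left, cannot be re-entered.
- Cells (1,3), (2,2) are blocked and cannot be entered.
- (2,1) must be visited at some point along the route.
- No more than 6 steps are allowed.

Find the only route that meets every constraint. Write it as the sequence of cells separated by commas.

The budget equals the shortest possible length, so every move has to be on a shortest route through the required cells.
Route from (2,3): down 1 to (3,3), left 2 to (3,1), up 2 to (1,1), right 1 to (1,2) — 6 moves in all.
Check: all required cells visited; 6 ≤ 6 moves.

(2,3), (3,3), (3,2), (3,1), (2,1), (1,1), (1,2)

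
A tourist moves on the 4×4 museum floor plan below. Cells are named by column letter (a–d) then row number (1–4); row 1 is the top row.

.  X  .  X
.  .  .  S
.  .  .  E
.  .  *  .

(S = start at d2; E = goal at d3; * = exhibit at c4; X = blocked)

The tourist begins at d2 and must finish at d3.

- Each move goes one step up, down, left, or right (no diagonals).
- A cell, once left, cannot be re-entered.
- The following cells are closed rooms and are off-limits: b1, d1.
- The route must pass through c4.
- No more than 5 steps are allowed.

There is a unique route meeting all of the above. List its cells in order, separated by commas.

The budget equals the shortest possible length, so every move has to be on a shortest route through the required cells.
Route from d2: left to c2, 2× down (reaching c4), right to d4, up to d3 — 5 moves in all.
Check: all required cells visited; 5 ≤ 5 moves.

d2, c2, c3, c4, d4, d3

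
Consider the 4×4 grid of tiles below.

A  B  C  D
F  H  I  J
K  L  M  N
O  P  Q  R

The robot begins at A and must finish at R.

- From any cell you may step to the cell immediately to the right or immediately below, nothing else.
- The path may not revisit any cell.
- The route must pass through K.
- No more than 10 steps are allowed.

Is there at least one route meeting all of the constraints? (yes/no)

One route that works: A → F → K → O → P → Q → R.

yes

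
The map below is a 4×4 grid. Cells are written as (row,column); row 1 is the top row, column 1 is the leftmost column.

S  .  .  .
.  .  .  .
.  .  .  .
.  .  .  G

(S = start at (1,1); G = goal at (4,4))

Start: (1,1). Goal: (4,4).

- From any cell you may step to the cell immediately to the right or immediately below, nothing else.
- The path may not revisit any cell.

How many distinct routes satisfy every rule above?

20

A right/down-only route from (1,1) to (4,4) makes exactly 3 down-moves and 3 right-moves in some order.
With no other constraints that would be C(6,3) = 20 routes.
That gives 20 routes.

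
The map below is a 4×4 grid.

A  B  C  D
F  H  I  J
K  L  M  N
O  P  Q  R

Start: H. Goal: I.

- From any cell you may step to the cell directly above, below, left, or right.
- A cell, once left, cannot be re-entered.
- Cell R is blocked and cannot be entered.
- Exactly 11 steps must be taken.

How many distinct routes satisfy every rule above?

11

Need simple routes of exactly 11 moves from H to I (Manhattan distance 1, so 5 moves are spent on a detour and 5 undoing it).
Branch systematically from the start, pruning whenever the remaining move budget drops below the Manhattan distance to I or differs from it in parity. Grouping the completions by first move — via B: 4; via L: 4; via F: 3 (no valid completion starts via I) — and summing: 4 + 4 + 3 = 11.
That gives 11 routes.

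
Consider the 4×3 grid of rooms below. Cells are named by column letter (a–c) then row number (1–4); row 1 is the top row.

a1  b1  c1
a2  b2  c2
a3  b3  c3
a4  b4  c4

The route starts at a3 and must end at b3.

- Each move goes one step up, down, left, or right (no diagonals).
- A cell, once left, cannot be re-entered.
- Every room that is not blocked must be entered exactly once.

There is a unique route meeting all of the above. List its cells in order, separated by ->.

a3 -> a4 -> b4 -> c4 -> c3 -> c2 -> c1 -> b1 -> a1 -> a2 -> b2 -> b3

Need to visit all 12 open cells exactly once, starting at a3 and ending at b3.
Cell a1 has only two open neighbours (a2 and b1), so the path must pass straight through it: one of those is the cell it's entered from and the other is where it exits.
Route from a3: down 1 to a4, right 2 to c4, up 3 to c1, left 2 to a1, down 1 to a2, right 1 to b2, down 1 to b3 — 11 moves in all.
Check: all 12 open cells covered.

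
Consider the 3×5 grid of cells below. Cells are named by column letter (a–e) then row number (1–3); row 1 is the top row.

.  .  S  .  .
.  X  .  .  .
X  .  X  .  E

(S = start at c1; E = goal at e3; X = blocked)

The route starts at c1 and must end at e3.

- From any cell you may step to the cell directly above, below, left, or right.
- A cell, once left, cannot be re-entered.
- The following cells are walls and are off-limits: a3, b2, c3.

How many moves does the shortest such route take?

The Manhattan distance from c1 to e3 is |1−3| + |3−5| = 4, so at least 4 moves are needed.
A route of 4 moves achieves this: c1 → c2 → d2 → d3 → e3.
Since 4 matches the lower bound, it is optimal.

4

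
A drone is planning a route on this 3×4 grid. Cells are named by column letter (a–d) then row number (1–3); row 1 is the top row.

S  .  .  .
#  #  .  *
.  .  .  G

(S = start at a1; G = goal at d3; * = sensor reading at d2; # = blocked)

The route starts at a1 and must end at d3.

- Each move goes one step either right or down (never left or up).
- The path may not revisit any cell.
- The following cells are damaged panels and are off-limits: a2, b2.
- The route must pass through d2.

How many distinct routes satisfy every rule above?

A right/down-only route from a1 to d3 makes exactly 2 down-moves and 3 right-moves in some order.
With no other constraints that would be C(5,2) = 10 routes.
Split at d2 and multiply the segment counts (each segment already excludes blocked cells): a1→d2: 2; d2→d3: 1; product = 2.
That gives 2 routes.

2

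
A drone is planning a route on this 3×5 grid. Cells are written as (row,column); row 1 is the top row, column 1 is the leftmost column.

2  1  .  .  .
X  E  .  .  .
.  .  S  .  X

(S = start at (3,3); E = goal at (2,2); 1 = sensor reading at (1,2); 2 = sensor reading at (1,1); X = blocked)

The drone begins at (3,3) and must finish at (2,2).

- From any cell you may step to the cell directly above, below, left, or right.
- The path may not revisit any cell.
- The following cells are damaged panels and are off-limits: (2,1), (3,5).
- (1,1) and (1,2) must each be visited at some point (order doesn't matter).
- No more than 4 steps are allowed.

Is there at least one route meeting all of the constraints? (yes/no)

(1,1) must be visited but has only one open neighbour ((1,2)), and it is neither the start nor the goal — the route would have to enter and leave through (1,2), re-entering it.

no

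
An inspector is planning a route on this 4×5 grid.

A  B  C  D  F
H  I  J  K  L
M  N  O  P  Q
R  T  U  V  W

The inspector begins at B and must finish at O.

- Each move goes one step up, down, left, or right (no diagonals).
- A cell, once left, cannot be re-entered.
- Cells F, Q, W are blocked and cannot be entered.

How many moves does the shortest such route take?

3

The Manhattan distance from B to O is |1−3| + |2−3| = 3, so at least 3 moves are needed.
A route of 3 moves achieves this: B → I → N → O.
Since 3 matches the lower bound, it is optimal.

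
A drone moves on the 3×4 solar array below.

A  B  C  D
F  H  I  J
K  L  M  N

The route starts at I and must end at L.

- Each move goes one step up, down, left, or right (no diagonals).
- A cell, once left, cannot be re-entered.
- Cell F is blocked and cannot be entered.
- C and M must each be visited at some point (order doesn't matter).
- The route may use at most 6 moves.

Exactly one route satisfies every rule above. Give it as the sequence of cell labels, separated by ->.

Any route must reach C and M and still end at L within 6 moves, so the order of the required stops is forced.
Route from I: up to C, right to D, 2× down (reaching N), 2× left (reaching L) — 6 moves in all.
Check: all required cells visited; 6 ≤ 6 moves.

I -> C -> D -> J -> N -> M -> L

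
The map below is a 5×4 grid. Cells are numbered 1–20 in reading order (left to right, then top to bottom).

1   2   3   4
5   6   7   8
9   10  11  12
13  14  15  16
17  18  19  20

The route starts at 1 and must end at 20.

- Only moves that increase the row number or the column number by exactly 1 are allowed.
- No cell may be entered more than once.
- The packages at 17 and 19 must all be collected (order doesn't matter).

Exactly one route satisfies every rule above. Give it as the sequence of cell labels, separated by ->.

Moves only go right or down, so the column and row indices never decrease.
Route from 1: 4× down (reaching 17), 3× right (reaching 20) — 7 moves in all.
Check: all required cells visited.

1 -> 5 -> 9 -> 13 -> 17 -> 18 -> 19 -> 20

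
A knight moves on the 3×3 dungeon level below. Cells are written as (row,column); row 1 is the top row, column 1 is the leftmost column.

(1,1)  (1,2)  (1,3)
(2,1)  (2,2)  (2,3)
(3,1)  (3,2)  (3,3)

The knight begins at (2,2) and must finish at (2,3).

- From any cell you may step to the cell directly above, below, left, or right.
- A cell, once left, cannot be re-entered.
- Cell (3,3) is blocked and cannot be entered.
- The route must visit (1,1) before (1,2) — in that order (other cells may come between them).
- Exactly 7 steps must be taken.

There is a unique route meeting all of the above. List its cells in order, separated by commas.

(2,2), (3,2), (3,1), (2,1), (1,1), (1,2), (1,3), (2,3)

The waypoints must appear in the order (1,1), (1,2), with no cell reused.
Route from (2,2): down to (3,2), left to (3,1), 2× up (reaching (1,1)), 2× right (reaching (1,3)), down to (2,3) — 7 moves in all.
Check: order respected ((1,1) at step 4, (1,2) at step 5); 7 moves as required.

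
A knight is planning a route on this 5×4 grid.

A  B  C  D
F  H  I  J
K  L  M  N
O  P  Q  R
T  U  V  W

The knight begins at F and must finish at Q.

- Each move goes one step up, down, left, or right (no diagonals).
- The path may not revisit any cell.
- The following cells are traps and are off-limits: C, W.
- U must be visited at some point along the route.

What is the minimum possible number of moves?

6

Any route passes through U somewhere between F and Q. Summing Manhattan distances along the two legs (F → U → Q) gives a lower bound of 4 + 2 = 6 moves.
A route of 6 moves achieves this: F → K → O → T → U → P → Q.
Since 6 matches the lower bound, it is optimal.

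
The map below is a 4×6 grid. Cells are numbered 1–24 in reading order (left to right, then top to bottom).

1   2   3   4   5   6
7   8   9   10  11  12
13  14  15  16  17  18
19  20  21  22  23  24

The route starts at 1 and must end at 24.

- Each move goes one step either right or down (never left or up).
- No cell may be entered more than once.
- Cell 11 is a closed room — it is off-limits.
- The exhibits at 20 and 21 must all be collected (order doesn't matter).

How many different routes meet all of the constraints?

4

A right/down-only route from 1 to 24 makes exactly 3 down-moves and 5 right-moves in some order.
With no other constraints that would be C(8,3) = 56 routes.
A monotone route can only reach the required cells in the order 20, 21, so split there and multiply the segment counts (each segment already excludes blocked cells): 1→20: 4; 20→21: 1; 21→24: 1; product = 4.
That gives 4 routes.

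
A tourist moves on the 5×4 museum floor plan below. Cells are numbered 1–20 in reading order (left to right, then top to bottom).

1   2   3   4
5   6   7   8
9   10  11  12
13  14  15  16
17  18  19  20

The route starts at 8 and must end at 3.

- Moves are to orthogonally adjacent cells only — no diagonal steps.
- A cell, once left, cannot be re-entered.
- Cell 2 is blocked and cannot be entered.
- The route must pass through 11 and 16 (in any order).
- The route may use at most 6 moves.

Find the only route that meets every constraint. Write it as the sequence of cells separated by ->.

8 -> 12 -> 16 -> 15 -> 11 -> 7 -> 3

The budget equals the shortest possible length, so every move has to be on a shortest route through the required cells.
Route from 8: 2× down (reaching 16), left to 15, 3× up (reaching 3) — 6 moves in all.
Check: all required cells visited; 6 ≤ 6 moves.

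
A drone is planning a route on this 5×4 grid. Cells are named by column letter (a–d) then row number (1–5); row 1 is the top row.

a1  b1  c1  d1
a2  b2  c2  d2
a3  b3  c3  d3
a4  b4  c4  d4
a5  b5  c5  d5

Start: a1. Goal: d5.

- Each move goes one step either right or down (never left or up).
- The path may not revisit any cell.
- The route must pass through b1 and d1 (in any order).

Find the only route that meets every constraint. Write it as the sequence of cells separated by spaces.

a1 b1 c1 d1 d2 d3 d4 d5

Moves only go right or down, so the column and row indices never decrease.
Route from a1: 3× right (reaching d1), 4× down (reaching d5) — 7 moves in all.
Check: all required cells visited.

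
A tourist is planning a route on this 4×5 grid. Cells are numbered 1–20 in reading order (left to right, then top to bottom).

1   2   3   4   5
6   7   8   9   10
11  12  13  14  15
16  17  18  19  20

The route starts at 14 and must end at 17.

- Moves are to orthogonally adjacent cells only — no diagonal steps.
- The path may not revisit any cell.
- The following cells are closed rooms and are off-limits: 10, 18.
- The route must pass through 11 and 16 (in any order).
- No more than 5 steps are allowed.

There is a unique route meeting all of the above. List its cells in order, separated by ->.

The budget equals the shortest possible length, so every move has to be on a shortest route through the required cells.
Route from 14: left 3 to 11, down 1 to 16, right 1 to 17 — 5 moves in all.
Check: all required cells visited; 5 ≤ 5 moves.

14 -> 13 -> 12 -> 11 -> 16 -> 17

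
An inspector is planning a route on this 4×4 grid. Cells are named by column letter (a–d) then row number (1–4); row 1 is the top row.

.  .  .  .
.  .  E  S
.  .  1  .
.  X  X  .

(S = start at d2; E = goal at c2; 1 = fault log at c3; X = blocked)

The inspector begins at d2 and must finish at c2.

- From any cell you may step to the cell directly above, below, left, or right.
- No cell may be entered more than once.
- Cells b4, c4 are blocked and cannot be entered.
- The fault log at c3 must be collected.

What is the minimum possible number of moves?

3

Any route passes through c3 somewhere between d2 and c2. Summing Manhattan distances along the two legs (d2 → c3 → c2) gives a lower bound of 2 + 1 = 3 moves.
A route of 3 moves achieves this: d2 → d3 → c3 → c2.
Since 3 matches the lower bound, it is optimal.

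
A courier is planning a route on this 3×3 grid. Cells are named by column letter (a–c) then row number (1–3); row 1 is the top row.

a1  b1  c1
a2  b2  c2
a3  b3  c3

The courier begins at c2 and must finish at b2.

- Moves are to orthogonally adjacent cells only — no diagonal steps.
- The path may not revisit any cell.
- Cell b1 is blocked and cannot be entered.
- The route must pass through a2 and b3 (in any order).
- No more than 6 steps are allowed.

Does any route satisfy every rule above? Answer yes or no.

yes

One route that works: c2 → c3 → b3 → a3 → a2 → b2.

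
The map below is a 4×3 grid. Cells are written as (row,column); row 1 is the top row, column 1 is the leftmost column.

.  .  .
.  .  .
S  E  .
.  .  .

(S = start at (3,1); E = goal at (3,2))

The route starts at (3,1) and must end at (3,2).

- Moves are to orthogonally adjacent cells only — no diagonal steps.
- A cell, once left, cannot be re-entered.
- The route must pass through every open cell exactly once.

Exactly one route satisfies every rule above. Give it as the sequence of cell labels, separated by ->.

Need to visit all 12 open cells exactly once, starting at (3,1) and ending at (3,2).
Cell (4,1) has only two open neighbours ((3,1) and (4,2)), so the path must pass straight through it: one of those is the cell it's entered from and the other is where it exits.
Route from (3,1): down to (4,1), 2× right (reaching (4,3)), 3× up (reaching (1,3)), 2× left (reaching (1,1)), down to (2,1), right to (2,2), down to (3,2) — 11 moves in all.
Check: all 12 open cells covered.

(3,1) -> (4,1) -> (4,2) -> (4,3) -> (3,3) -> (2,3) -> (1,3) -> (1,2) -> (1,1) -> (2,1) -> (2,2) -> (3,2)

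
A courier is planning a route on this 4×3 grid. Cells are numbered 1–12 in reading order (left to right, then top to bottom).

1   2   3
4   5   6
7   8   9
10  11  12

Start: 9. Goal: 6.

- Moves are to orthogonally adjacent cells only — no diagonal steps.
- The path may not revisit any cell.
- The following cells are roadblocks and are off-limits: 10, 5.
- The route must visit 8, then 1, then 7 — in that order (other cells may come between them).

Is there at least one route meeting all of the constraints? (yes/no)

no

Ignoring the required order, 2 revisit-free routes from 9 to 6 pass through all of 8, 1, and 7; the waypoint orders that occur are 8 → 7 → 1 (2) — never 8 → 1 → 7.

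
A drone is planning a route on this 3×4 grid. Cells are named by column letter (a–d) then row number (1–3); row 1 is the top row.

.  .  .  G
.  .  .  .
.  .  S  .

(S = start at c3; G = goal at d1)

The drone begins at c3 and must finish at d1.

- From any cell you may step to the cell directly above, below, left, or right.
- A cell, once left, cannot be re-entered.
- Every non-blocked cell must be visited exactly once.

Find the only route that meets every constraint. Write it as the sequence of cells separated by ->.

Need to visit all 12 open cells exactly once, starting at c3 and ending at d1.
Route from c3: right to d3, up to d2, 2× left (reaching b2), down to b3, left to a3, 2× up (reaching a1), 3× right (reaching d1) — 11 moves in all.
Check: all 12 open cells covered.

c3 -> d3 -> d2 -> c2 -> b2 -> b3 -> a3 -> a2 -> a1 -> b1 -> c1 -> d1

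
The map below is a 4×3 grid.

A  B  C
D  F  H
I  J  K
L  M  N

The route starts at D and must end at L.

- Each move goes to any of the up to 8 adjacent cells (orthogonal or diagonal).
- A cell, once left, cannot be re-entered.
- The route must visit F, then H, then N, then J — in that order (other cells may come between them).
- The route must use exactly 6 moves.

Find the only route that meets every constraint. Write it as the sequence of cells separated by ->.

The waypoints must appear in the order F, H, N, J, with no cell reused.
Route from D: right 2 to H, down 2 to N, up-left 1 to J, down-left 1 to L — 6 moves in all.
Check: order respected (F at step 1, H at step 2, N at step 4, J at step 5); 6 moves as required.

D -> F -> H -> K -> N -> J -> L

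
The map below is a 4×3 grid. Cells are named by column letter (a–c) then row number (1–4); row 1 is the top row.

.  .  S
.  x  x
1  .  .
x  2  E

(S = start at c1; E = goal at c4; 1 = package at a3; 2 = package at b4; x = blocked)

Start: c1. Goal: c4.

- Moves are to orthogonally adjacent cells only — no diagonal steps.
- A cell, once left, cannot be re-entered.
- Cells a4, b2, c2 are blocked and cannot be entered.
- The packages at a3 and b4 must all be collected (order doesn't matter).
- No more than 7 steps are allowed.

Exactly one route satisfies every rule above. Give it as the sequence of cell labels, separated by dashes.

c1 - b1 - a1 - a2 - a3 - b3 - b4 - c4

Any route must reach a3 and b4 and still end at c4 within 7 moves, so the order of the required stops is forced.
Route from c1: 2× left (reaching a1), 2× down (reaching a3), right to b3, down to b4, right to c4 — 7 moves in all.
Check: all required cells visited; 7 ≤ 7 moves.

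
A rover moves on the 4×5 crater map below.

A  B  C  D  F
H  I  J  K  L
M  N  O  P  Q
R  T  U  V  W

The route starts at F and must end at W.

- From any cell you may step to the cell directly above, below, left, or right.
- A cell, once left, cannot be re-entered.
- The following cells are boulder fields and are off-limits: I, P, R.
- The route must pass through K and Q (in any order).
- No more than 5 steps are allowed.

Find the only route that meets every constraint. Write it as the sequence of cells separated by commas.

F, D, K, L, Q, W

The budget equals the shortest possible length, so every move has to be on a shortest route through the required cells.
Route from F: left 1 to D, down 1 to K, right 1 to L, down 2 to W — 5 moves in all.
Check: all required cells visited; 5 ≤ 5 moves.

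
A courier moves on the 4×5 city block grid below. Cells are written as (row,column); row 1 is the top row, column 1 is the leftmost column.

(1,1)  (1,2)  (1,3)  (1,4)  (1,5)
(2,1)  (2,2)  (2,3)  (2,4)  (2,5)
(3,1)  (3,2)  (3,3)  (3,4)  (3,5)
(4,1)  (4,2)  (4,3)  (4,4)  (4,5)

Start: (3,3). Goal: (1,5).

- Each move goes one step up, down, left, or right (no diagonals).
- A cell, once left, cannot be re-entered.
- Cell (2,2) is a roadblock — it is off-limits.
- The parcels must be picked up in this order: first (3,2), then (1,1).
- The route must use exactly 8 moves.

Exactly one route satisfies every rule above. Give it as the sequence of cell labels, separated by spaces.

The waypoints must appear in the order (3,2), (1,1), with no cell reused.
Route from (3,3): left 2 to (3,1), up 2 to (1,1), right 4 to (1,5) — 8 moves in all.
Check: order respected ((3,2) at step 1, (1,1) at step 4); 8 moves as required.

(3,3) (3,2) (3,1) (2,1) (1,1) (1,2) (1,3) (1,4) (1,5)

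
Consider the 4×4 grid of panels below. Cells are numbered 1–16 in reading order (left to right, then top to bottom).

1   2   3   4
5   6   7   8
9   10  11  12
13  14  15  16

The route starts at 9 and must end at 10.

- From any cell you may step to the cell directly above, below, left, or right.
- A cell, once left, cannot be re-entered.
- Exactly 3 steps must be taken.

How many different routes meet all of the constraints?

2

Need simple routes of exactly 3 moves from 9 to 10 (Manhattan distance 1, so 1 moves are spent on a detour and 1 undoing it).
Enumerating: 9 5 6 10 | 9 13 14 10.
That gives 2 routes.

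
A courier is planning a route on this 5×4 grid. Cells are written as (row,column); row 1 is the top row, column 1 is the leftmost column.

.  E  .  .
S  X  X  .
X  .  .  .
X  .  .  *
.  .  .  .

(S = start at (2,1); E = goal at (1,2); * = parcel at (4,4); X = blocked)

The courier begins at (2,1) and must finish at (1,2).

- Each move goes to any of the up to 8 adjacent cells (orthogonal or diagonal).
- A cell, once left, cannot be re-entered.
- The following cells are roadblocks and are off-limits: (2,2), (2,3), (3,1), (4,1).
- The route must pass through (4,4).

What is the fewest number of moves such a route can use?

7

Any route passes through (4,4) somewhere between (2,1) and (1,2). Summing Chebyshev distances along the two legs ((2,1) → (4,4) → (1,2)) gives a lower bound of 3 + 3 = 6 moves.
That bound ignores the blocked cells. Measuring each leg by the fewest moves that actually steer around them ((2,1)→(4,4): 3; (4,4)→(1,2): 4) raises the lower bound to 7.
A route of 7 moves exists: (2,1) → (3,2) → (3,3) → (4,4) → (3,4) → (2,4) → (1,3) → (1,2).
Since 7 matches that lower bound, it is optimal.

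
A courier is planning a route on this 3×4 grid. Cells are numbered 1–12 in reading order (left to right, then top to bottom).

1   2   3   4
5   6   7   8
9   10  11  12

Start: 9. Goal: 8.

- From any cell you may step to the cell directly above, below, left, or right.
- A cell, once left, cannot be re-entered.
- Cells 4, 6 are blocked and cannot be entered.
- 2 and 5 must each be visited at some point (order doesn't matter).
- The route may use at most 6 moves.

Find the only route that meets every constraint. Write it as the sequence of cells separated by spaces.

9 5 1 2 3 7 8

The 6-move cap with required stops at 2, 5 leaves no slack for detours.
Route from 9: 2× up (reaching 1), 2× right (reaching 3), down to 7, right to 8 — 6 moves in all.
Check: all required cells visited; 6 ≤ 6 moves.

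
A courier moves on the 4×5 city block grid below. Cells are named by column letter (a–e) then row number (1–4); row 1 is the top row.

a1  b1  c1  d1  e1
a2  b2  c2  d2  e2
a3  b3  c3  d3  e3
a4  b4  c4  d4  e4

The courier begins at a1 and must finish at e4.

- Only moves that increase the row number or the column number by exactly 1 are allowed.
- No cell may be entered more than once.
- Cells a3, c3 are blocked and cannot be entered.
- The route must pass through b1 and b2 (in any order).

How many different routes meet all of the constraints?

4

A right/down-only route from a1 to e4 makes exactly 3 down-moves and 4 right-moves in some order.
With no other constraints that would be C(7,3) = 35 routes.
A monotone route can only reach the required cells in the order b1, b2, so split there and multiply the segment counts (each segment already excludes blocked cells): a1→b1: 1; b1→b2: 1; b2→e4: 4; product = 4.
That gives 4 routes.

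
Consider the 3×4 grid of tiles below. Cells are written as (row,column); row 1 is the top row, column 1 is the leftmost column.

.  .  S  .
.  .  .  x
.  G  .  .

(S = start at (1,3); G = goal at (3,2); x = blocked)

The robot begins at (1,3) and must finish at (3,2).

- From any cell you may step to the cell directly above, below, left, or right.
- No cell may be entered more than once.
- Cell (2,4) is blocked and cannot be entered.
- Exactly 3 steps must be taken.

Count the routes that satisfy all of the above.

Need simple routes of exactly 3 moves from (1,3) to (3,2) (Manhattan distance 3, so 0 moves are spent on a detour and 0 undoing it).
Enumerating: (1,3) (2,3) (3,3) (3,2) | (1,3) (2,3) (2,2) (3,2) | (1,3) (1,2) (2,2) (3,2).
That gives 3 routes.

3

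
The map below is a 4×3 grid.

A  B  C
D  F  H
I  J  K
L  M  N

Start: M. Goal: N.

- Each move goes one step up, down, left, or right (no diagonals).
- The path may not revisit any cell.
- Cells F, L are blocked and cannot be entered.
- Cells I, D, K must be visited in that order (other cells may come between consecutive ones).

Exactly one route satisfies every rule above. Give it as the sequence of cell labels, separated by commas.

The waypoints must appear in the order I, D, K, with no cell reused.
Route from M: up 1 to J, left 1 to I, up 2 to A, right 2 to C, down 3 to N — 9 moves in all.
Check: order respected (I at step 2, D at step 3, K at step 8).

M, J, I, D, A, B, C, H, K, N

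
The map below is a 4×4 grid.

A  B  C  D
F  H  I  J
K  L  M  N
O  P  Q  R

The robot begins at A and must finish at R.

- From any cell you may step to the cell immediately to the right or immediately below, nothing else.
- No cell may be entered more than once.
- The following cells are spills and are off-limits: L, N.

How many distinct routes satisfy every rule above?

A right/down-only route from A to R makes exactly 3 down-moves and 3 right-moves in some order.
With no other constraints that would be C(6,3) = 20 routes.
Subtract routes through each blocked cell (inclusion–exclusion for overlaps): − through L: 9 − through N: 10 + through L&N: 3 → 4.
That gives 4 routes.

4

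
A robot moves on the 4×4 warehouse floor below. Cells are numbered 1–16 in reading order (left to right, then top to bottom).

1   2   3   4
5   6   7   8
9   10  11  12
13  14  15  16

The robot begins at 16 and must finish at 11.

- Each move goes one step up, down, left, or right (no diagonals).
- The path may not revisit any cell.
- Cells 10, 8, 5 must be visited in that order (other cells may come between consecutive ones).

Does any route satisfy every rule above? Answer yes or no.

Ignoring the required order, 49 revisit-free routes from 16 to 11 pass through all of 10, 8, and 5; the waypoint orders that occur are 8 → 5 → 10 (32); 10 → 5 → 8 (16); 5 → 8 → 10 (1) — never 10 → 8 → 5.

no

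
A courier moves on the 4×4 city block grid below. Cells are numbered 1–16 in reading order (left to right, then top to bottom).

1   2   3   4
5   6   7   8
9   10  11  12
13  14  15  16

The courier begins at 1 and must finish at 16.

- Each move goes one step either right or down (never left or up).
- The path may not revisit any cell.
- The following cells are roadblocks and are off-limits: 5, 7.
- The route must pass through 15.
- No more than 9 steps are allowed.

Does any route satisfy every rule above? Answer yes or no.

yes

One route that works: 1 → 2 → 6 → 10 → 14 → 15 → 16.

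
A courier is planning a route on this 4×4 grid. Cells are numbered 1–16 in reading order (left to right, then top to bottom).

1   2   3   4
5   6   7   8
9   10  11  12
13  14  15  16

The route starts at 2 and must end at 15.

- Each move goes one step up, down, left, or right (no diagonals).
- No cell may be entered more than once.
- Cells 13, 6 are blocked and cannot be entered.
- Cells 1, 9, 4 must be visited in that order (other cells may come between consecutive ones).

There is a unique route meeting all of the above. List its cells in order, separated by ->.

The waypoints must appear in the order 1, 9, 4, with no cell reused.
Route from 2: left to 1, 2× down (reaching 9), 2× right (reaching 11), 2× up (reaching 3), right to 4, 3× down (reaching 16), left to 15 — 12 moves in all.
Check: order respected (1 at step 1, 9 at step 3, 4 at step 8).

2 -> 1 -> 5 -> 9 -> 10 -> 11 -> 7 -> 3 -> 4 -> 8 -> 12 -> 16 -> 15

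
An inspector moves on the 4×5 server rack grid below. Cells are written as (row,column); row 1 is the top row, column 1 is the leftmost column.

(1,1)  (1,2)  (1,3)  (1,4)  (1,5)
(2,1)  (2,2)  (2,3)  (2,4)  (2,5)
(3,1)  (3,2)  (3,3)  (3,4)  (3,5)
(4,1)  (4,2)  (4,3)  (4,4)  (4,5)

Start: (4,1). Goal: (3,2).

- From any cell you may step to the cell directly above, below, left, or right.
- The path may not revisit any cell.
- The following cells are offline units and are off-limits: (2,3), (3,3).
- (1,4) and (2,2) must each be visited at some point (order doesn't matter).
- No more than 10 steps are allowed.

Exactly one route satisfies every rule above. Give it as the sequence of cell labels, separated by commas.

Any route must reach (1,4) and (2,2) and still end at (3,2) within 10 moves, so the order of the required stops is forced.
Route from (4,1): right 3 to (4,4), up 3 to (1,4), left 2 to (1,2), down 2 to (3,2) — 10 moves in all.
Check: all required cells visited; 10 ≤ 10 moves.

(4,1), (4,2), (4,3), (4,4), (3,4), (2,4), (1,4), (1,3), (1,2), (2,2), (3,2)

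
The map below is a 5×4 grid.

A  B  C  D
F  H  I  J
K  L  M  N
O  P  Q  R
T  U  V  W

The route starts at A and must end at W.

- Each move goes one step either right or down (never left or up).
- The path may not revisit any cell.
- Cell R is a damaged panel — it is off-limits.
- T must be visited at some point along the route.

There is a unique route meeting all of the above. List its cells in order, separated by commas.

Moves only go right or down, so the column and row indices never decrease.
Route from A: 4× down (reaching T), 3× right (reaching W) — 7 moves in all.
Check: all required cells visited.

A, F, K, O, T, U, V, W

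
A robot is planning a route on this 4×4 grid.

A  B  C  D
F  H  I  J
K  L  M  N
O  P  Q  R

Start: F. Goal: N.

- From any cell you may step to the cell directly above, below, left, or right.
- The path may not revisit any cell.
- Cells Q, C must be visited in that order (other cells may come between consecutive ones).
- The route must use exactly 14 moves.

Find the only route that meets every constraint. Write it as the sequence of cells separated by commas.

The waypoints must appear in the order Q, C, with no cell reused.
Route from F: up to A, right to B, 2× down (reaching L), left to K, down to O, 2× right (reaching Q), 3× up (reaching C), right to D, 2× down (reaching N) — 14 moves in all.
Check: order respected (Q at step 8, C at step 11); 14 moves as required.

F, A, B, H, L, K, O, P, Q, M, I, C, D, J, N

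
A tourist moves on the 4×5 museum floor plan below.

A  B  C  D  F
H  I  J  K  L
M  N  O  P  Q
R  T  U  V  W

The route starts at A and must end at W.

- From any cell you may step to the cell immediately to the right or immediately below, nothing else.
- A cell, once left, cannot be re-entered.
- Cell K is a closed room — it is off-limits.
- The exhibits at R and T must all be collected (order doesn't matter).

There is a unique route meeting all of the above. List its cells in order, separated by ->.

A -> H -> M -> R -> T -> U -> V -> W

Moves only go right or down, so the column and row indices never decrease.
Route from A: down 3 to R, right 4 to W — 7 moves in all.
Check: all required cells visited.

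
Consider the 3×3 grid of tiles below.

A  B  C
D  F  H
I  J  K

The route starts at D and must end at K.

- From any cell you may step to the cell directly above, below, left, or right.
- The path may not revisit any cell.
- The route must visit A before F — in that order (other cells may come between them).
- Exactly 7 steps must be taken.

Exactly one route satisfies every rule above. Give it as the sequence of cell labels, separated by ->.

The waypoints must appear in the order A, F, with no cell reused.
Route from D: up to A, 2× right (reaching C), down to H, left to F, down to J, right to K — 7 moves in all.
Check: order respected (A at step 1, F at step 5); 7 moves as required.

D -> A -> B -> C -> H -> F -> J -> K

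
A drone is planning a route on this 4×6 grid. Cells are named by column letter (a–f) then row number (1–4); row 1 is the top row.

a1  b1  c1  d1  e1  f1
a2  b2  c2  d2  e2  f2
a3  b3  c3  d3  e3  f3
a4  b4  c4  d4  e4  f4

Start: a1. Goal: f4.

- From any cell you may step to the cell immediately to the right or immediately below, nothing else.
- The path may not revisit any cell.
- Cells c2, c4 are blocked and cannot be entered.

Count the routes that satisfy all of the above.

A right/down-only route from a1 to f4 makes exactly 3 down-moves and 5 right-moves in some order.
With no other constraints that would be C(8,3) = 56 routes.
Subtract routes through each blocked cell (inclusion–exclusion for overlaps): − through c2: 30 − through c4: 10 + through c2&c4: 3 → 19.
That gives 19 routes.

19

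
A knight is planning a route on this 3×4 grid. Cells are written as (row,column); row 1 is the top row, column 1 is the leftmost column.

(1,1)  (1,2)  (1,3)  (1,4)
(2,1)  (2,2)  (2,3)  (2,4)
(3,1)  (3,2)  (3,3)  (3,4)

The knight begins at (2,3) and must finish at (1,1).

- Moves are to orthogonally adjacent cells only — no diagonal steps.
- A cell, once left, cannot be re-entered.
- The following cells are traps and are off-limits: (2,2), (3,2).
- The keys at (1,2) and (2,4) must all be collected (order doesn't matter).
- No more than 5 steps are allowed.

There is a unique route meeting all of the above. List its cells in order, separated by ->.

(2,3) -> (2,4) -> (1,4) -> (1,3) -> (1,2) -> (1,1)

Any route must reach (1,2) and (2,4) and still end at (1,1) within 5 moves, so the order of the required stops is forced.
Route from (2,3): right 1 to (2,4), up 1 to (1,4), left 3 to (1,1) — 5 moves in all.
Check: all required cells visited; 5 ≤ 5 moves.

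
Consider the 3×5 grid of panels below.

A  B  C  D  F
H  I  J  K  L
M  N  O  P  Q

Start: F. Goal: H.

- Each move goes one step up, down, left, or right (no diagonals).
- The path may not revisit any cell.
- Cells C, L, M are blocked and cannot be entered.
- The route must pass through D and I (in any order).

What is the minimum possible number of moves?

Any route passes through D and I in some order between F and H. Summing Manhattan distances along each leg and taking the cheapest ordering (F → D → I → H) gives a lower bound of 1 + 3 + 1 = 5 moves.
A route of 5 moves achieves this: F → D → K → J → I → H.
Since 5 matches the lower bound, it is optimal.

5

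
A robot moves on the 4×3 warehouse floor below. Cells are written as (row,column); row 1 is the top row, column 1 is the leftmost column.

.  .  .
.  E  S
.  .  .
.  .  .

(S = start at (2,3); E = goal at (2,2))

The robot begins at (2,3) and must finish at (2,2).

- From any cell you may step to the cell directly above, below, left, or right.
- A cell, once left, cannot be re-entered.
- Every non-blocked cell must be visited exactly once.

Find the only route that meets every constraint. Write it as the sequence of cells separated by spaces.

(2,3) (1,3) (1,2) (1,1) (2,1) (3,1) (4,1) (4,2) (4,3) (3,3) (3,2) (2,2)

Need to visit all 12 open cells exactly once, starting at (2,3) and ending at (2,2).
Route from (2,3): up 1 to (1,3), left 2 to (1,1), down 3 to (4,1), right 2 to (4,3), up 1 to (3,3), left 1 to (3,2), up 1 to (2,2) — 11 moves in all.
Check: all 12 open cells covered.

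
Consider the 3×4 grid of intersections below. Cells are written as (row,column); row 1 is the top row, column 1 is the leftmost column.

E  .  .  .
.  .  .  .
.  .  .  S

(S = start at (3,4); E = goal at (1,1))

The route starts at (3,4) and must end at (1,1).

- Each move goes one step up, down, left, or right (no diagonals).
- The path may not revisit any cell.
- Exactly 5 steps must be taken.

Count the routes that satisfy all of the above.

Need simple routes of exactly 5 moves from (3,4) to (1,1) (Manhattan distance 5, so 0 moves are spent on a detour and 0 undoing it).
Branch systematically from the start, pruning whenever the remaining move budget drops below the Manhattan distance to (1,1) or differs from it in parity. Grouping the completions by first move — via (2,4): 4; via (3,3): 6 — and summing: 4 + 6 = 10.
That gives 10 routes.

10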